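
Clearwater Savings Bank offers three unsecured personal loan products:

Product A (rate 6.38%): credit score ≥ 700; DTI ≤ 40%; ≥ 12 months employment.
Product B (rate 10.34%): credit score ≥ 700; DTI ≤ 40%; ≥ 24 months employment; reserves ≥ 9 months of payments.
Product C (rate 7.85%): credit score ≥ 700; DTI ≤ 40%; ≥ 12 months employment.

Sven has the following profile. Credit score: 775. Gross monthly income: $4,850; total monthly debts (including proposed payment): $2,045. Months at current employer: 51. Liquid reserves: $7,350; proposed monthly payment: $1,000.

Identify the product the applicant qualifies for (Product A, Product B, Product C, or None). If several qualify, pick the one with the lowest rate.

DTI = 2,045/4,850 = 42.2%.
Reserves = 7,350/1,000 = 7.3 months.
Product A: score 775 ≥ 700; DTI 42.2% > 40%; employment 51 ≥ 12 mo → does not qualify.
Product B: score 775 ≥ 700; DTI 42.2% > 40%; employment 51 ≥ 24 mo; reserves 7.3 < 9 mo → does not qualify.
Product C: score 775 ≥ 700; DTI 42.2% > 40%; employment 51 ≥ 12 mo → does not qualify.

None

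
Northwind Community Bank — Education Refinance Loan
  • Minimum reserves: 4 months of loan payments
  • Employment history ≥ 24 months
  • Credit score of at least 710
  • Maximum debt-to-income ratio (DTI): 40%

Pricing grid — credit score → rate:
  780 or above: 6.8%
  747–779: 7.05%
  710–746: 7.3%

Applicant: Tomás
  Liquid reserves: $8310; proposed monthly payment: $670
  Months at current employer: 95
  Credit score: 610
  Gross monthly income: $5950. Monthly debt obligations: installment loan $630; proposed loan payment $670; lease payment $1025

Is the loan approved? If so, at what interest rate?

Denied

Credit score 610 < 710 (below minimum)
Total monthly debts = (630 + 670 + 1,025) = 2,325. Debt-to-income = 2,325/5,950 = 39.1% — meets 40% limit
Employment 95 ≥ 24 months
Reserves = 8,310/670 = 12.4 months ≥ 4
Not all requirements met → denied.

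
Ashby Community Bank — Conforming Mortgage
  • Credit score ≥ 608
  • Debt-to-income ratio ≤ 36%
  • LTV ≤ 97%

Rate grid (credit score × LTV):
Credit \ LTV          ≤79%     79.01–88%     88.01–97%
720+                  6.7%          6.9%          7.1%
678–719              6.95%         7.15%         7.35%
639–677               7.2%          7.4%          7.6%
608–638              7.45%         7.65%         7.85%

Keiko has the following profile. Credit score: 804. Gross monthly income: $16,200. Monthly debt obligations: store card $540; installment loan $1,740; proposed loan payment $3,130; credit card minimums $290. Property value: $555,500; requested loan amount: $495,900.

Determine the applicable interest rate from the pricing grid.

7.1%

Credit score 804 ≥ 608; Total monthly debts = (540 + 1,740 + 3,130 + 290) = 5,700. Debt-to-income = 5,700/16,200 = 35.2% — meets 36% limit
LTV = 495,900/555,500 = 89.3% ≤ 97%
Row: 804 falls in 720+. Column: 89.3% falls in 88.01–97%. Rate = 7.1%.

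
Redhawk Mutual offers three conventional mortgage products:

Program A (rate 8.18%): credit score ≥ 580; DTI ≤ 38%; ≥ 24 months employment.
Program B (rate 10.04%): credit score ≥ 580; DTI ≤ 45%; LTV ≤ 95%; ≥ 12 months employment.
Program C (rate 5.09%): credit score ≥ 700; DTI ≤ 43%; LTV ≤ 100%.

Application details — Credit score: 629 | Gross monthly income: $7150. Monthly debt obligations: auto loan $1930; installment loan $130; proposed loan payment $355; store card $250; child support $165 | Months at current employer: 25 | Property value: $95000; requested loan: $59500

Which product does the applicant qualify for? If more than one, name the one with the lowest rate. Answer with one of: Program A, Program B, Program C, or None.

Program B

Total debts = (1,930 + 130 + 355 + 250 + 165) = 2,830; DTI = 2,830/7,150 = 39.6%.
LTV = 59,500/95,000 = 62.6%.
Program A: score 629 ≥ 580; DTI 39.6% > 38%; employment 25 ≥ 24 mo → does not qualify.
Program B: score 629 ≥ 580; DTI 39.6% ≤ 45%; LTV 62.6% ≤ 95%; employment 25 ≥ 12 mo → qualifies.
Program C: score 629 < 700; DTI 39.6% ≤ 43%; LTV 62.6% ≤ 100% → does not qualify.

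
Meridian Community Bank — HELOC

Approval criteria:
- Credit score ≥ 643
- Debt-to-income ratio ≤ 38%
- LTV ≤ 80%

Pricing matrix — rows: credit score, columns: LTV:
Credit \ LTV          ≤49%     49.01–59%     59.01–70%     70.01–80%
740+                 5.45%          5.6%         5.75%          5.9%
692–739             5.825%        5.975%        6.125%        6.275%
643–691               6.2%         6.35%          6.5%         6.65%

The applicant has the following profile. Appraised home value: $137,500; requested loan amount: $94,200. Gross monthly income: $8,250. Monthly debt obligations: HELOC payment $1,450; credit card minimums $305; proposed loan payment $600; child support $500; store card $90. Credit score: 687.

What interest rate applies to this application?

Credit score 687 ≥ 643; Total monthly debts = (1,450 + 305 + 600 + 500 + 90) = 2,945. DTI = 2,945/8,250 = 35.7% ≤ 38%
Loan-to-value = 94,200/137,500 = 68.5% — pass (80% max)
Credit 687 → row 643–691; LTV 68.5% → column 59.01–70%. Grid cell → 6.5%.

6.5%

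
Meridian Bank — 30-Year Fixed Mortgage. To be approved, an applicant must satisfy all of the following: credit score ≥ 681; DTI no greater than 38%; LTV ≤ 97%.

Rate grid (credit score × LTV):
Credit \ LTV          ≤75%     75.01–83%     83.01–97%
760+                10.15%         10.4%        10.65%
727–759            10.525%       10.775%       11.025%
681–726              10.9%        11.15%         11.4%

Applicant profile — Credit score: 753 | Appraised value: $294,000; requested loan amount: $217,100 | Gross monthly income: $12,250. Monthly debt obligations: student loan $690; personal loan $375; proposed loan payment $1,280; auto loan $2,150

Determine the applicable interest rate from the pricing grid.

Credit score 753 ≥ 681; Total monthly debts = (690 + 375 + 1,280 + 2,150) = 4,495. DTI = 4,495/12,250 = 36.7% ≤ 38%
LTV: 217,100 ÷ 294,000 = 73.8%, within 97% cap
Score 753 is in the 727–759 band; LTV 73.8% is in the ≤75% band → 10.525%.

10.525%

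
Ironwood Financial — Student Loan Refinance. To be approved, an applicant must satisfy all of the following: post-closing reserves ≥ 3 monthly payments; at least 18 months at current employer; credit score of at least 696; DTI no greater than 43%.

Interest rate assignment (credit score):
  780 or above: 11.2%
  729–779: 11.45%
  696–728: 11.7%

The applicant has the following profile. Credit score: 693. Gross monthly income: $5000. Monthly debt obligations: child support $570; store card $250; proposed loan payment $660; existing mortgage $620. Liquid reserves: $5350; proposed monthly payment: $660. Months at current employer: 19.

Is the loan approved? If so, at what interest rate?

Denied

Credit score 693 < 696 (below minimum)
Total monthly debts = (570 + 250 + 660 + 620) = 2,100. DTI: 2,100 ÷ 5,000 = 42%, within the 43% cap
Employment 19 ≥ 18 months
Reserves = 5,350/660 = 8.1 months ≥ 3
Not all requirements met → denied.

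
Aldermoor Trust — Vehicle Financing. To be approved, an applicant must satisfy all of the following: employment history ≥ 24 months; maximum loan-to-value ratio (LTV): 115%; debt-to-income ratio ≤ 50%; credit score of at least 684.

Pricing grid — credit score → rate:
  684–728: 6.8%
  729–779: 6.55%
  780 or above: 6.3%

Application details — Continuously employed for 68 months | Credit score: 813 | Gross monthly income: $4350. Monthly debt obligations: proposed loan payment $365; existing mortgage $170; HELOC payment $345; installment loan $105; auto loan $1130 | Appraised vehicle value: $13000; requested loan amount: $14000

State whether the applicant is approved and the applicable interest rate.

Approved at 6.3%

Credit score 813 ≥ 684 (meets minimum)
Employment 68 ≥ 24 months
LTV: 14,000 ÷ 13,000 = 107.7%, within 115% cap
Total monthly debts = (365 + 170 + 345 + 105 + 1,130) = 2,115. Debt-to-income = 2,115/4,350 = 48.6% — meets 50% limit
All requirements met. Score 813 falls in the 780 or above tier → 6.3%.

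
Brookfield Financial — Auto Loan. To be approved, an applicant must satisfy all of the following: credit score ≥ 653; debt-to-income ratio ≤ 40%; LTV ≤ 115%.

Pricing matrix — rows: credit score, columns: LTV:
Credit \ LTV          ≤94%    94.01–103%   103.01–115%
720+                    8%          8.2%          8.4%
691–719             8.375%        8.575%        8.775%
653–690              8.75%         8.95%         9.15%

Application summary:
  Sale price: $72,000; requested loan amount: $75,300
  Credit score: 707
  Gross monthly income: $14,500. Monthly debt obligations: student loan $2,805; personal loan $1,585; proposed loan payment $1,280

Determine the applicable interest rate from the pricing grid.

8.775%

Credit score 707 ≥ 653; Total monthly debts = (2,805 + 1,585 + 1,280) = 5,670. DTI = 5,670/14,500 = 39.1% ≤ 40%
LTV: 75,300 ÷ 72,000 = 104.6%, within 115% cap
Row: 707 falls in 691–719. Column: 104.6% falls in 103.01–115%. Rate = 8.775%.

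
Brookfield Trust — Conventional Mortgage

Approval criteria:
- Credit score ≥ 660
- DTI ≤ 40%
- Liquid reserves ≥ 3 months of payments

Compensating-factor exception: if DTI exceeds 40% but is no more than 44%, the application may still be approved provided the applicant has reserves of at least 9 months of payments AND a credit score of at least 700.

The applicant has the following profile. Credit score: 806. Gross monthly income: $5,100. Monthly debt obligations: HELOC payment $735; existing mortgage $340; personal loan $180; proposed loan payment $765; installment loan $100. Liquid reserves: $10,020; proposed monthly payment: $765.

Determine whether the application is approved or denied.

Approved

Credit score 806 ≥ 660 (meets base)
Total debts = (735 + 340 + 180 + 765 + 100) = 2,120. DTI: 2,120 ÷ 5,100 = 41.6%, over the 40% base limit.
Reserves: 10,020 ÷ 765 = 13.1 months (meets 3-month minimum)
41.6% falls in the override range (40%–44%), so the compensating-factor test applies.
Reserves 13.1 ≥ 9 months; credit score 806 ≥ 700.
Both compensating conditions met → exception applies.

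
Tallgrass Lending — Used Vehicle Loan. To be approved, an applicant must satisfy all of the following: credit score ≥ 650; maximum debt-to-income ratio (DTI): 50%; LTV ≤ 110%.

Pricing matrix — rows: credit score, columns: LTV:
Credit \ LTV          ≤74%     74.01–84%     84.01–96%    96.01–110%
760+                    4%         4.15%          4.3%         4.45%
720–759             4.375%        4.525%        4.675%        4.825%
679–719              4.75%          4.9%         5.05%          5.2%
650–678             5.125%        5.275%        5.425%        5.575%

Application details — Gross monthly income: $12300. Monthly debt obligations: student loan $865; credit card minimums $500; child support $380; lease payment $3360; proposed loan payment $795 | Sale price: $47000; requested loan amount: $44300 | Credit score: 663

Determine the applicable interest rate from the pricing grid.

5.425%

Credit score 663 ≥ 650; Total monthly debts = (865 + 500 + 380 + 3,360 + 795) = 5,900. DTI: 5,900 ÷ 12,300 = 48%, within the 50% cap
Loan-to-value = 44,300/47,000 = 94.3% — pass (110% max)
Row: 663 falls in 650–678. Column: 94.3% falls in 84.01–96%. Rate = 5.425%.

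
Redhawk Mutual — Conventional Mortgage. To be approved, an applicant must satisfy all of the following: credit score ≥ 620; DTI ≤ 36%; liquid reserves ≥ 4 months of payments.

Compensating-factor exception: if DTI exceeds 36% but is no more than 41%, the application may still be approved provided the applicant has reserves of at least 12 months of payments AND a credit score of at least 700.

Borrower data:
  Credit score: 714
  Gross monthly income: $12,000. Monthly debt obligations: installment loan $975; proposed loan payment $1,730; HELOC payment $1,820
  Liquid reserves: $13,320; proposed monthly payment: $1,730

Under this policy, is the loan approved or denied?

Denied

Credit score 714 ≥ 620 (meets base)
Total debts = (975 + 1,730 + 1,820) = 4,525. DTI = 4,525/12,000 = 37.7% > 36% — standard DTI limit exceeded.
Liquid reserves cover 13,320/1,730 = 7.7 months — ≥ 4 required
DTI 37.7% is within the 36%–41% exception band; checking compensating factors.
Reserves 7.7 < 12 months; credit score 714 ≥ 700.
Compensating-factor requirement not fully met.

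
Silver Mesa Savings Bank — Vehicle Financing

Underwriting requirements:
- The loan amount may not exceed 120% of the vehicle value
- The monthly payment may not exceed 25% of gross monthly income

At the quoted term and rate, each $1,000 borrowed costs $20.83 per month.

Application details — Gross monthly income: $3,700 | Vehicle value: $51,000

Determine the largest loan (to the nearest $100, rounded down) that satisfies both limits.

$44,400

Payment cap: 25% × $3,700 = $925/month.
At $20.83 per $1,000, that supports 925/20.83 × 1,000 ≈ $44,407 → $44,400.
LTV cap: 120% × $51,000 = $61,200 → $61,200.
Binding constraint: payment-to-income.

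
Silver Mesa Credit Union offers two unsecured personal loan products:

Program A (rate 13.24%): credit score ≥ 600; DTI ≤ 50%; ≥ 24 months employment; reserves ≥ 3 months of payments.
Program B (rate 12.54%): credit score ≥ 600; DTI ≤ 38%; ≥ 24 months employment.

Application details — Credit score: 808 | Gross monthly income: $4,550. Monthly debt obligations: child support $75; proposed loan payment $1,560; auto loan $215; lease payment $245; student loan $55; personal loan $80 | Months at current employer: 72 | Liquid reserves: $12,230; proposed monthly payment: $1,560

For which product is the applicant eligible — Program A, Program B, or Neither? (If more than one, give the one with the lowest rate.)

Total debts = (75 + 1,560 + 215 + 245 + 55 + 80) = 2,230; DTI = 2,230/4,550 = 49%.
Reserves = 12,230/1,560 = 7.8 months.
Program A: score 808 ≥ 600; DTI 49% ≤ 50%; employment 72 ≥ 24 mo; reserves 7.8 ≥ 3 mo → qualifies.
Program B: score 808 ≥ 600; DTI 49% > 38%; employment 72 ≥ 24 mo → does not qualify.

Program A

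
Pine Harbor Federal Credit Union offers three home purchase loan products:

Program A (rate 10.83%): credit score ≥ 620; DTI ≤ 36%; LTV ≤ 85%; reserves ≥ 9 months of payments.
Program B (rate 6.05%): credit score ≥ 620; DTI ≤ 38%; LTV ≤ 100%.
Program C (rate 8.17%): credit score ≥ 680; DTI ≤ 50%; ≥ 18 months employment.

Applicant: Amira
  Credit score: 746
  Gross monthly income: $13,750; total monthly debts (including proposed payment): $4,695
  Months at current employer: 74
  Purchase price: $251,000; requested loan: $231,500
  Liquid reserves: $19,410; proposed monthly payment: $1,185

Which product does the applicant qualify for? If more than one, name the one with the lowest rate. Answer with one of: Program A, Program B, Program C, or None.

Program B

DTI = 4,695/13,750 = 34.1%.
LTV = 231,500/251,000 = 92.2%.
Reserves = 19,410/1,185 = 16.4 months.
Program A: score 746 ≥ 620; DTI 34.1% ≤ 36%; LTV 92.2% > 85%; reserves 16.4 ≥ 9 mo → does not qualify.
Program B: score 746 ≥ 620; DTI 34.1% ≤ 38%; LTV 92.2% ≤ 100% → qualifies.
Program C: score 746 ≥ 680; DTI 34.1% ≤ 50%; employment 74 ≥ 18 mo → qualifies.
Qualifying: Program B, Program C. Lowest rate is 6.05% → Program B.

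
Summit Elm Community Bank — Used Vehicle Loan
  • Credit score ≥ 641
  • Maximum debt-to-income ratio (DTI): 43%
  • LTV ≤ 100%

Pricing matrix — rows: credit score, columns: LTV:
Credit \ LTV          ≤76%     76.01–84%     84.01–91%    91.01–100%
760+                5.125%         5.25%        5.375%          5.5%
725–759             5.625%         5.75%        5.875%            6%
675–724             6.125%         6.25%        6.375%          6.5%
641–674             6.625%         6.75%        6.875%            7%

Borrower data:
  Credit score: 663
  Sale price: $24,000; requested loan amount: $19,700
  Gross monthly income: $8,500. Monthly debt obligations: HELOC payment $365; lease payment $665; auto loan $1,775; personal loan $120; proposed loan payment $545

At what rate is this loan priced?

6.75%

Credit score 663 ≥ 641; Total monthly debts = (365 + 665 + 1,775 + 120 + 545) = 3,470. DTI = 3,470/8,500 = 40.8% ≤ 43%
Loan-to-value = 19,700/24,000 = 82.1% — pass (100% max)
Row: 663 falls in 641–674. Column: 82.1% falls in 76.01–84%. Rate = 6.75%.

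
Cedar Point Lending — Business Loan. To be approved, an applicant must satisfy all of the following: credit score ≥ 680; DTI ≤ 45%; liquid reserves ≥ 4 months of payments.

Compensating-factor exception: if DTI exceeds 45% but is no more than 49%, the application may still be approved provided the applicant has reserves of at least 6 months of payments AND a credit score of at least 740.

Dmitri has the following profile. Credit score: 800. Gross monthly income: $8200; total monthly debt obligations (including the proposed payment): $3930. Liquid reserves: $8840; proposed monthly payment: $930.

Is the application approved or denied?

Credit score 800 ≥ 680 (meets base)
DTI: 3,930 ÷ 8,200 = 47.9%, over the 45% base limit.
Reserves = 8,840/930 = 9.5 months ≥ 4
47.9% falls in the override range (45%–49%), so the compensating-factor test applies.
Override check — reserves: 9.5 mo (ok); score: 800 (ok).
Both compensating conditions met → exception applies.

Approved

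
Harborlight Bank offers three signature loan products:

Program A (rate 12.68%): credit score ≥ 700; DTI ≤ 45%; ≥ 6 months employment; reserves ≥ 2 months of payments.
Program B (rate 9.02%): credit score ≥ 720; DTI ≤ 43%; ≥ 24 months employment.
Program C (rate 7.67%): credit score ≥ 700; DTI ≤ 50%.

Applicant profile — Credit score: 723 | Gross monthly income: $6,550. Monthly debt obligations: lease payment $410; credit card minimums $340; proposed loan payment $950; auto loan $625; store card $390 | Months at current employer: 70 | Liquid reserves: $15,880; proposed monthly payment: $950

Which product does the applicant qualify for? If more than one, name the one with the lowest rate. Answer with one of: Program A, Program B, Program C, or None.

Total debts = (410 + 340 + 950 + 625 + 390) = 2,715; DTI = 2,715/6,550 = 41.5%.
Reserves = 15,880/950 = 16.7 months.
Program A: score 723 ≥ 700; DTI 41.5% ≤ 45%; employment 70 ≥ 6 mo; reserves 16.7 ≥ 2 mo → qualifies.
Program B: score 723 ≥ 720; DTI 41.5% ≤ 43%; employment 70 ≥ 24 mo → qualifies.
Program C: score 723 ≥ 700; DTI 41.5% ≤ 50% → qualifies.
Qualifying: Program A, Program B, Program C. Lowest rate is 7.67% → Program C.

Program C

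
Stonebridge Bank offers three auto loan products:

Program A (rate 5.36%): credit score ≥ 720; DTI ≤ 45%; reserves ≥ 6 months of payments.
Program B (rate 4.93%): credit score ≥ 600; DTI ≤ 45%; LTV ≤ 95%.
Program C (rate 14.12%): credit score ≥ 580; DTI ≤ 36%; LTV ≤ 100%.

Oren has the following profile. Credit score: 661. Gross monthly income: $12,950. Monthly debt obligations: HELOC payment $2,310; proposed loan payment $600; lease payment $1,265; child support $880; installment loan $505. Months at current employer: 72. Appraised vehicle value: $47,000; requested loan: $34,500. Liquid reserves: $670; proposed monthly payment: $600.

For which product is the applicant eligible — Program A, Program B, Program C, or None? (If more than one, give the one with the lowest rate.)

Program B

Total debts = (2,310 + 600 + 1,265 + 880 + 505) = 5,560; DTI = 5,560/12,950 = 42.9%.
LTV = 34,500/47,000 = 73.4%.
Reserves = 670/600 = 1.1 months.
Program A: score 661 < 720; DTI 42.9% ≤ 45%; reserves 1.1 < 6 mo → does not qualify.
Program B: score 661 ≥ 600; DTI 42.9% ≤ 45%; LTV 73.4% ≤ 95% → qualifies.
Program C: score 661 ≥ 580; DTI 42.9% > 36%; LTV 73.4% ≤ 100% → does not qualify.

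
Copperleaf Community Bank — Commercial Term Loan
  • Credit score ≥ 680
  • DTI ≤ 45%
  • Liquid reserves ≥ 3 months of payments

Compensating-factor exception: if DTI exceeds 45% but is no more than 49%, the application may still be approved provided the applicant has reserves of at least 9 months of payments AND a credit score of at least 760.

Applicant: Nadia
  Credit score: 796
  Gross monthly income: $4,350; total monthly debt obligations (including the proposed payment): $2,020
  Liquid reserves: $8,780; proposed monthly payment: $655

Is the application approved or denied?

Credit score 796 ≥ 680 (meets base)
DTI = 2,020/4,350 = 46.4% > 45% — standard DTI limit exceeded.
Liquid reserves cover 8,780/655 = 13.4 months — ≥ 3 required
DTI 46.4% is within the 45%–49% exception band; checking compensating factors.
Reserves 13.4 ≥ 9 months; credit score 796 ≥ 760.
Both compensating conditions met → exception applies.

Approved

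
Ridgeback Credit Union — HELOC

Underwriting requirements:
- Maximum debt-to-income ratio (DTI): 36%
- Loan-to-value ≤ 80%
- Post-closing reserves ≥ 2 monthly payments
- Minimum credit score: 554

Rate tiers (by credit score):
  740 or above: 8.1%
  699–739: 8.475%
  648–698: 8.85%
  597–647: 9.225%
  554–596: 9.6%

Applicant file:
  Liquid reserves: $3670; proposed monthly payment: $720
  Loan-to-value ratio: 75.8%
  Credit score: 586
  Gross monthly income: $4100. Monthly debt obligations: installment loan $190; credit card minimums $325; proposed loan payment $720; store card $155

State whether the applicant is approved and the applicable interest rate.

Approved at 9.6%

Credit score 586 ≥ 554 (meets minimum)
Reserves: 3,670 ÷ 720 = 5.1 months (meets 2-month minimum)
Total monthly debts = (190 + 325 + 720 + 155) = 1,390. DTI: 1,390 ÷ 4,100 = 33.9%, within the 36% cap
LTV 75.8% ≤ 80%
All requirements met. Score 586 falls in the 554–596 tier → 9.6%.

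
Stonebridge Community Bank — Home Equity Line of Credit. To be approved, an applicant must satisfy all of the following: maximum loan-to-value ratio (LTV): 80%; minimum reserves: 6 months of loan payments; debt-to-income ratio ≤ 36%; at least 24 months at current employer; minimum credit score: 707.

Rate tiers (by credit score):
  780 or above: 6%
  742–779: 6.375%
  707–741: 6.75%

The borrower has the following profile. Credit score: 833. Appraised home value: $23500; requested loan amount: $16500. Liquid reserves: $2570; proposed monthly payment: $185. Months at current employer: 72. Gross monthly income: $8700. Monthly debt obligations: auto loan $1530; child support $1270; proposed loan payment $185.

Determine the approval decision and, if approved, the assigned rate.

Credit score 833 ≥ 707 (meets minimum)
Total monthly debts = (1,530 + 1,270 + 185) = 2,985. Debt-to-income = 2,985/8,700 = 34.3% — meets 36% limit
Reserves: 2,570 ÷ 185 = 13.9 months (meets 6-month minimum)
Employment 72 ≥ 24 months
LTV: 16,500 ÷ 23,500 = 70.2%, within 80% cap
All requirements met. Score 833 falls in the 780 or above tier → 6%.

Approved at 6%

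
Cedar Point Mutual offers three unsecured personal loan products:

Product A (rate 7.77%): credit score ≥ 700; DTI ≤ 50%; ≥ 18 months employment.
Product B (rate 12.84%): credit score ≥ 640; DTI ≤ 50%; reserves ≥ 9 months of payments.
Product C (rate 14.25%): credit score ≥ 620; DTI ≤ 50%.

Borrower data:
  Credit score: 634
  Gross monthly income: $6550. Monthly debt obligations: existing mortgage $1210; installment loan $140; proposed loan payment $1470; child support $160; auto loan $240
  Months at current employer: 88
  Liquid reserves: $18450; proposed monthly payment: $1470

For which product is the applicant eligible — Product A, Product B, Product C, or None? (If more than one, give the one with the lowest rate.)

Total debts = (1,210 + 140 + 1,470 + 160 + 240) = 3,220; DTI = 3,220/6,550 = 49.2%.
Reserves = 18,450/1,470 = 12.6 months.
Product A: score 634 < 700; DTI 49.2% ≤ 50%; employment 88 ≥ 18 mo → does not qualify.
Product B: score 634 < 640; DTI 49.2% ≤ 50%; reserves 12.6 ≥ 9 mo → does not qualify.
Product C: score 634 ≥ 620; DTI 49.2% ≤ 50% → qualifies.

Product C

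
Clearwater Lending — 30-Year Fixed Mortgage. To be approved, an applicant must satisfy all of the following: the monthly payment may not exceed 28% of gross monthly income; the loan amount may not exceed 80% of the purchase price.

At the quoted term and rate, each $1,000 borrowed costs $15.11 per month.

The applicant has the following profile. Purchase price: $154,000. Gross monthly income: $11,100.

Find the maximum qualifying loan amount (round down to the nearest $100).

Payment cap: 28% × $11,100 = $3,108/month.
At $15.11 per $1,000, that supports 3,108/15.11 × 1,000 ≈ $205,691 → $205,600.
LTV cap: 80% × $154,000 = $123,200 → $123,200.
Binding constraint: loan-to-value.

$123,200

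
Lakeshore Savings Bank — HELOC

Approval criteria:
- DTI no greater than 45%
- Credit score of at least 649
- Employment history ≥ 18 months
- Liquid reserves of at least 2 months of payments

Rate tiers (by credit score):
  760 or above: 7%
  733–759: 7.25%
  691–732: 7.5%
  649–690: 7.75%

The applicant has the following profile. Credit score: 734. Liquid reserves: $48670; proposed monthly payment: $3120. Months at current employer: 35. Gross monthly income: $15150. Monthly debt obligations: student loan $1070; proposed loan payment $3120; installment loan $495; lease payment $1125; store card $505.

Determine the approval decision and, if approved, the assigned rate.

Credit score 734 ≥ 649 (meets minimum)
Liquid reserves cover 48,670/3,120 = 15.6 months — ≥ 2 required
Employment 35 ≥ 18 months
Total monthly debts = (1,070 + 3,120 + 495 + 1,125 + 505) = 6,315. Debt-to-income = 6,315/15,150 = 41.7% — meets 45% limit
All requirements met. Score 734 falls in the 733–759 tier → 7.25%.

Approved at 7.25%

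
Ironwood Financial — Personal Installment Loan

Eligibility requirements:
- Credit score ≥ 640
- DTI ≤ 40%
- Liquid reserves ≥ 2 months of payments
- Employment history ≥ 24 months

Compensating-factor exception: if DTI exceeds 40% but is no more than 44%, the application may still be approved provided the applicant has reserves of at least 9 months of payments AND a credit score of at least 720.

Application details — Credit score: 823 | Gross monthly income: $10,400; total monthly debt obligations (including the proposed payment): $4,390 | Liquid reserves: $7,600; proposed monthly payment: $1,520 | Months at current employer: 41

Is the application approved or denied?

Denied

Credit score 823 ≥ 640 (meets base)
DTI = 4,390/10,400 = 42.2% > 40% — standard DTI limit exceeded.
Liquid reserves cover 7,600/1,520 = 5.0 months — ≥ 2 required
Employment 41 ≥ 24 months
DTI 42.2% is within the 40%–44% exception band; checking compensating factors.
Reserves 5.0 < 9 months; credit score 823 ≥ 720.
Override conditions not both satisfied; exception does not apply.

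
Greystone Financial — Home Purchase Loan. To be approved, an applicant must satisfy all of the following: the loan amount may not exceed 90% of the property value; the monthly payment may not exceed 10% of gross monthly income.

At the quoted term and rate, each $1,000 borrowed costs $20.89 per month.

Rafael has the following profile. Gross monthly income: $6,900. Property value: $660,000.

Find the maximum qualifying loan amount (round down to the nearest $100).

Payment cap: 10% × $6,900 = $690/month.
At $20.89 per $1,000, that supports 690/20.89 × 1,000 ≈ $33,030 → $33,000.
LTV cap: 90% × $660,000 = $594,000 → $594,000.
Binding constraint: payment-to-income.

$33,000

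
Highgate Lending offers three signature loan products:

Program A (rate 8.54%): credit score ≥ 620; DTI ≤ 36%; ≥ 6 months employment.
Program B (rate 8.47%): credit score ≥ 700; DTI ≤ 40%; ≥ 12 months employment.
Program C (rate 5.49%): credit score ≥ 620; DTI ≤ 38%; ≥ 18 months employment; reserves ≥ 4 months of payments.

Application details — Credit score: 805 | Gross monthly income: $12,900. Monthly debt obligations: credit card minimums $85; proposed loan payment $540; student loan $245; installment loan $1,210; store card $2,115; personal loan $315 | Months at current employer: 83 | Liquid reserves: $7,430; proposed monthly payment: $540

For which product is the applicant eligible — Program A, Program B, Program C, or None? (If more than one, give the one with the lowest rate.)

Total debts = (85 + 540 + 245 + 1,210 + 2,115 + 315) = 4,510; DTI = 4,510/12,900 = 35%.
Reserves = 7,430/540 = 13.8 months.
Program A: score 805 ≥ 620; DTI 35% ≤ 36%; employment 83 ≥ 6 mo → qualifies.
Program B: score 805 ≥ 700; DTI 35% ≤ 40%; employment 83 ≥ 12 mo → qualifies.
Program C: score 805 ≥ 620; DTI 35% ≤ 38%; employment 83 ≥ 18 mo; reserves 13.8 ≥ 4 mo → qualifies.
Qualifying: Program A, Program B, Program C. Lowest rate is 5.49% → Program C.

Program C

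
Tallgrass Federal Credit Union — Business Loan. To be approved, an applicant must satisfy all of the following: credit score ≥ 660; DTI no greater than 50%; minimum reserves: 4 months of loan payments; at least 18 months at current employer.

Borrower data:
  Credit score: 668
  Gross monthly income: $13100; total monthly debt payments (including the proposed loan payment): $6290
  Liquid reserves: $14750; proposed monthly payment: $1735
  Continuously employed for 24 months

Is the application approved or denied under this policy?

Approved

Credit score 668 ≥ 660 (meets)
DTI: 6,290 ÷ 13,100 = 48%, within the 50% cap
Liquid reserves cover 14,750/1,735 = 8.5 months — ≥ 4 required
Employment 24 ≥ 18 months
All criteria satisfied.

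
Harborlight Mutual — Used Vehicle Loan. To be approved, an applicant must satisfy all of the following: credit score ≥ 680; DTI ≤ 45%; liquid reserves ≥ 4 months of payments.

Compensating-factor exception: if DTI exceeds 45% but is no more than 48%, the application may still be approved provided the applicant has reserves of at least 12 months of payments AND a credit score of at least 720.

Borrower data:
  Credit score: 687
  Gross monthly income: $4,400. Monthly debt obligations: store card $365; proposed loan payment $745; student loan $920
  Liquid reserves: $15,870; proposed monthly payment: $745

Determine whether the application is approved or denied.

Credit score 687 ≥ 680 (meets base)
Total debts = (365 + 745 + 920) = 2,030. DTI: 2,030 ÷ 4,400 = 46.1%, over the 45% base limit.
Liquid reserves cover 15,870/745 = 21.3 months — ≥ 4 required
DTI 46.1% is within the 45%–48% exception band; checking compensating factors.
Reserves 21.3 ≥ 12 months; credit score 687 < 720.
Override conditions not both satisfied; exception does not apply.

Denied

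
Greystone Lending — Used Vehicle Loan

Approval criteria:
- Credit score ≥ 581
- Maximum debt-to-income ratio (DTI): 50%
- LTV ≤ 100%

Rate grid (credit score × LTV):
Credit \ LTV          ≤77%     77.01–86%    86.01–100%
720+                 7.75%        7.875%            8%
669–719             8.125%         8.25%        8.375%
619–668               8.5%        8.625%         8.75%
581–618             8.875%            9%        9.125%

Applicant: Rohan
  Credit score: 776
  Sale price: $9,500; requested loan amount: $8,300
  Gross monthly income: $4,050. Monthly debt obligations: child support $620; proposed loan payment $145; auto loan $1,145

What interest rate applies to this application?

Credit score 776 ≥ 581; Total monthly debts = (620 + 145 + 1,145) = 1,910. DTI: 1,910 ÷ 4,050 = 47.2%, within the 50% cap
Loan-to-value = 8,300/9,500 = 87.4% — pass (100% max)
Credit 776 → row 720+; LTV 87.4% → column 86.01–100%. Grid cell → 8%.

8%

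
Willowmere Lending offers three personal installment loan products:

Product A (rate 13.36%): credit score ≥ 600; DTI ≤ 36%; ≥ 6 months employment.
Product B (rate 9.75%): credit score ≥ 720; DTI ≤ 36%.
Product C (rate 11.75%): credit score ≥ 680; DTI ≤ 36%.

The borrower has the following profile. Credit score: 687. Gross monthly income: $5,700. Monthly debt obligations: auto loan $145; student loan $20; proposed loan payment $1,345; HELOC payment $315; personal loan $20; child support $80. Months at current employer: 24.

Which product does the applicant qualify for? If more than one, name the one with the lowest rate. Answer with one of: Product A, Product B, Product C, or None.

Product C

Total debts = (145 + 20 + 1,345 + 315 + 20 + 80) = 1,925; DTI = 1,925/5,700 = 33.8%.
Product A: score 687 ≥ 600; DTI 33.8% ≤ 36%; employment 24 ≥ 6 mo → qualifies.
Product B: score 687 < 720; DTI 33.8% ≤ 36% → does not qualify.
Product C: score 687 ≥ 680; DTI 33.8% ≤ 36% → qualifies.
Qualifying: Product A, Product C. Lowest rate is 11.75% → Product C.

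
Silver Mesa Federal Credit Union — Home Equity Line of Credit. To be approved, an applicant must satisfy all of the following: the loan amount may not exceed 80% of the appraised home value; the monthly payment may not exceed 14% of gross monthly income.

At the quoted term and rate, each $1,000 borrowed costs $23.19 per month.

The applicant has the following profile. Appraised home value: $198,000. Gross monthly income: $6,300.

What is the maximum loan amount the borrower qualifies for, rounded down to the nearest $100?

Payment cap: 14% × $6,300 = $882/month.
At $23.19 per $1,000, that supports 882/23.19 × 1,000 ≈ $38,033 → $38,000.
LTV cap: 80% × $198,000 = $158,400 → $158,400.
Binding constraint: payment-to-income.

$38,000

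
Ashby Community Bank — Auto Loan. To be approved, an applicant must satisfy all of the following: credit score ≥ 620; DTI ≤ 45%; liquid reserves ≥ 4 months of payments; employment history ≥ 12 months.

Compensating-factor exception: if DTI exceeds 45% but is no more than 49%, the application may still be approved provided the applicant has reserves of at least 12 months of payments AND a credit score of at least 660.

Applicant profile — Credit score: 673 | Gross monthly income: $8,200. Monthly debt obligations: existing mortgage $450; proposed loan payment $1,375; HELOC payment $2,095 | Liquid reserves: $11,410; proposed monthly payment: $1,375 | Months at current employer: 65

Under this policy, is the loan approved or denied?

Credit score 673 ≥ 620 (meets base)
Total debts = (450 + 1,375 + 2,095) = 3,920. DTI = 3,920/8,200 = 47.8% > 45% — standard DTI limit exceeded.
Reserves = 11,410/1,375 = 8.3 months ≥ 4
Employment 65 ≥ 12 months
DTI 47.8% is within the 45%–49% exception band; checking compensating factors.
Reserves 8.3 < 12 months; credit score 673 ≥ 660.
Override conditions not both satisfied; exception does not apply.

Denied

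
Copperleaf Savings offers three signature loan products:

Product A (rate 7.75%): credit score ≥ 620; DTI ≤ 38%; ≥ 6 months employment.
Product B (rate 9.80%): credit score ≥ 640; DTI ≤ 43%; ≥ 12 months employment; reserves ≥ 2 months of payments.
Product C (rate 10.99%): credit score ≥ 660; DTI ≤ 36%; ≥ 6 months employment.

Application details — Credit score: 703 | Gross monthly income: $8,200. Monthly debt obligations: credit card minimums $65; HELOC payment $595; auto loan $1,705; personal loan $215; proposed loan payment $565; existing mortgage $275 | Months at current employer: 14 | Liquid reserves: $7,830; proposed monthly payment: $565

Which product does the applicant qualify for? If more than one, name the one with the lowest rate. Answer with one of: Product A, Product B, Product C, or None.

Product B

Total debts = (65 + 595 + 1,705 + 215 + 565 + 275) = 3,420; DTI = 3,420/8,200 = 41.7%.
Reserves = 7,830/565 = 13.9 months.
Product A: score 703 ≥ 620; DTI 41.7% > 38%; employment 14 ≥ 6 mo → does not qualify.
Product B: score 703 ≥ 640; DTI 41.7% ≤ 43%; employment 14 ≥ 12 mo; reserves 13.9 ≥ 2 mo → qualifies.
Product C: score 703 ≥ 660; DTI 41.7% > 36%; employment 14 ≥ 6 mo → does not qualify.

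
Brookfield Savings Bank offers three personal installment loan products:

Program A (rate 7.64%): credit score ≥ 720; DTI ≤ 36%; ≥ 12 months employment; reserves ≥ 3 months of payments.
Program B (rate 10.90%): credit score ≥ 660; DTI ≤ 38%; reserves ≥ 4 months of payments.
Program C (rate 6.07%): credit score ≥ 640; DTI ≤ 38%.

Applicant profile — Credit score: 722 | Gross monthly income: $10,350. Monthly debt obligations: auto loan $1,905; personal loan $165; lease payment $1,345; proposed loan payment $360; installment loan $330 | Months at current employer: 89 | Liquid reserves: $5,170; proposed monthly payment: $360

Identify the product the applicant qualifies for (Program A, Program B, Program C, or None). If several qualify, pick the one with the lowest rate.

None

Total debts = (1,905 + 165 + 1,345 + 360 + 330) = 4,105; DTI = 4,105/10,350 = 39.7%.
Reserves = 5,170/360 = 14.4 months.
Program A: score 722 ≥ 720; DTI 39.7% > 36%; employment 89 ≥ 12 mo; reserves 14.4 ≥ 3 mo → does not qualify.
Program B: score 722 ≥ 660; DTI 39.7% > 38%; reserves 14.4 ≥ 4 mo → does not qualify.
Program C: score 722 ≥ 640; DTI 39.7% > 38% → does not qualify.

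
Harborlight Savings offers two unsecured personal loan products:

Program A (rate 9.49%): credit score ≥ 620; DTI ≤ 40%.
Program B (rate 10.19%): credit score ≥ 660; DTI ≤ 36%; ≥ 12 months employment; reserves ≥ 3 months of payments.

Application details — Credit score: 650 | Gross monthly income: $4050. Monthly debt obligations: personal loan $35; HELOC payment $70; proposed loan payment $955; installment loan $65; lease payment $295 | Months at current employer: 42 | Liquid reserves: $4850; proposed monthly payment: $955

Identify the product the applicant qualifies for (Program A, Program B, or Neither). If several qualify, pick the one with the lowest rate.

Program A

Total debts = (35 + 70 + 955 + 65 + 295) = 1,420; DTI = 1,420/4,050 = 35.1%.
Reserves = 4,850/955 = 5.1 months.
Program A: score 650 ≥ 620; DTI 35.1% ≤ 40% → qualifies.
Program B: score 650 < 660; DTI 35.1% ≤ 36%; employment 42 ≥ 12 mo; reserves 5.1 ≥ 3 mo → does not qualify.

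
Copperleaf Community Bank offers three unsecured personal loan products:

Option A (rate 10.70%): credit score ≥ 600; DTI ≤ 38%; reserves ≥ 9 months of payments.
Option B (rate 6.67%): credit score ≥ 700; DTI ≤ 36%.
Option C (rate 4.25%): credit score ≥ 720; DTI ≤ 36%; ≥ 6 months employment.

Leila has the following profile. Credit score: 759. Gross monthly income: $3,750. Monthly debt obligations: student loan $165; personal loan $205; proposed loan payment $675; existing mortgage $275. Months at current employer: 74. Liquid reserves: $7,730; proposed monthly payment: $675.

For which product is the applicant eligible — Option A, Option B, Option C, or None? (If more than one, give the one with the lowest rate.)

Option C

Total debts = (165 + 205 + 675 + 275) = 1,320; DTI = 1,320/3,750 = 35.2%.
Reserves = 7,730/675 = 11.5 months.
Option A: score 759 ≥ 600; DTI 35.2% ≤ 38%; reserves 11.5 ≥ 9 mo → qualifies.
Option B: score 759 ≥ 700; DTI 35.2% ≤ 36% → qualifies.
Option C: score 759 ≥ 720; DTI 35.2% ≤ 36%; employment 74 ≥ 6 mo → qualifies.
Qualifying: Option A, Option B, Option C. Lowest rate is 4.25% → Option C.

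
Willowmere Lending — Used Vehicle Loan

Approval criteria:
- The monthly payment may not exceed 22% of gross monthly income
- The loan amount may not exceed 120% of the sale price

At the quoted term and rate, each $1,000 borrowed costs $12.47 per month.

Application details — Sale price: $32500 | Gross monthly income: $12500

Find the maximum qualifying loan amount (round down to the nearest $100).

Payment cap: 22% × $12,500 = $2,750/month.
At $12.47 per $1,000, that supports 2,750/12.47 × 1,000 ≈ $220,529 → $220,500.
LTV cap: 120% × $32,500 = $39,000 → $39,000.
Binding constraint: loan-to-value.

$39,000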